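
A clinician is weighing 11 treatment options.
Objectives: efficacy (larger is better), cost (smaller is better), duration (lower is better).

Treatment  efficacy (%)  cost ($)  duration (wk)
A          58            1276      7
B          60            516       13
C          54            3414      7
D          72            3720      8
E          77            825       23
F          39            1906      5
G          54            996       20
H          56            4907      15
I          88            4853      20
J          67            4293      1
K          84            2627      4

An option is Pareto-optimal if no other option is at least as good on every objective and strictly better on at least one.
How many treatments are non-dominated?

7

A: not dominated.
B: not dominated (best cost).
C: dominated by A (efficacy 58≥54, cost 1276≤3414, duration 7≤7).
D: dominated by K (efficacy 84≥72, cost 2627≤3720, duration 4≤8).
E: not dominated.
F: not dominated.
G: dominated by B (efficacy 60≥54, cost 516≤996, duration 13≤20).
H: dominated by A (efficacy 58≥56, cost 1276≤4907, duration 7≤15).
I: not dominated (best efficacy).
J: not dominated (best duration).
K: not dominated.
Pareto-optimal: A, B, E, F, I, J, K → 7.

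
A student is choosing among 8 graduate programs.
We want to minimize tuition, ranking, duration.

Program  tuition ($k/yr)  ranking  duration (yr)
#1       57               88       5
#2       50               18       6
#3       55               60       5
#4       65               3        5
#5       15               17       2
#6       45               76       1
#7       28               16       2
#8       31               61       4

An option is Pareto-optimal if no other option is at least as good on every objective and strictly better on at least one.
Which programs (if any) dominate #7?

none

#1: worse on tuition (57 vs 28).
#2: worse on tuition (50 vs 28).
#3: worse on tuition (55 vs 28).
#4: worse on tuition (65 vs 28).
#5: worse on ranking (17 vs 16).
#6: worse on tuition (45 vs 28).
#8: worse on tuition (31 vs 28).
No option dominates #7.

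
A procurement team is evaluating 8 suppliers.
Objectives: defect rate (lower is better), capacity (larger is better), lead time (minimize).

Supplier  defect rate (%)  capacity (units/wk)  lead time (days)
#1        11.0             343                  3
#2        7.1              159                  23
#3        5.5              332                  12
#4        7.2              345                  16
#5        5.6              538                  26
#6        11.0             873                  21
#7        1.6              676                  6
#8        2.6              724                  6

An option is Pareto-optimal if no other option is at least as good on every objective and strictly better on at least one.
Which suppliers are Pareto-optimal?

#1, #6, #7, #8

#1: not dominated (best lead time).
#2: dominated by #3 (defect rate 5.5≤7.1, capacity 332≥159, lead time 12≤23).
#3: dominated by #7 (defect rate 1.6≤5.5, capacity 676≥332, lead time 6≤12).
#4: dominated by #7 (defect rate 1.6≤7.2, capacity 676≥345, lead time 6≤16).
#5: dominated by #7 (defect rate 1.6≤5.6, capacity 676≥538, lead time 6≤26).
#6: not dominated (best capacity).
#7: not dominated (best defect rate).
#8: not dominated.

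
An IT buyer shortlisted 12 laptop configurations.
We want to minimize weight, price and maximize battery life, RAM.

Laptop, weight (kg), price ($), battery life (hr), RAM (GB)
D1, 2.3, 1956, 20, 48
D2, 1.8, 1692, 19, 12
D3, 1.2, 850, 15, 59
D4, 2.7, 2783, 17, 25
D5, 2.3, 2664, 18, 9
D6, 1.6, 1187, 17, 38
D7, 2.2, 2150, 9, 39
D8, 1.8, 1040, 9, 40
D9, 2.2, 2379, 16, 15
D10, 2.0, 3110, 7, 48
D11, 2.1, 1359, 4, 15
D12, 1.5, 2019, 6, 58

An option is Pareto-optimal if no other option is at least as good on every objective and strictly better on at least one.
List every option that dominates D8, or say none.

D3: weight 1.2≤1.8, price 850≤1040, battery life 15≥9, RAM 59≥40 — dominates D8.
Others (D1, D2, D4, D5, D6, D7, D9, D10, D11, D12) are each worse than D8 on at least one objective.

D3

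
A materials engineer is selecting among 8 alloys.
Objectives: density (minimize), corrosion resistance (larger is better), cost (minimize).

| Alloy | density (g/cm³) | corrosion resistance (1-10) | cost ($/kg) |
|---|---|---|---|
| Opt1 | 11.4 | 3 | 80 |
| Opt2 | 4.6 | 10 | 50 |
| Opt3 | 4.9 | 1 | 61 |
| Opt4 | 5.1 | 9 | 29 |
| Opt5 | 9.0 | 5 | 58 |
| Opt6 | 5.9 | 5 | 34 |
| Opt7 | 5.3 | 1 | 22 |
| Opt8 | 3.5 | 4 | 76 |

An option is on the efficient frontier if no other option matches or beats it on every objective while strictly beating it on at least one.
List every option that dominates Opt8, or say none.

none

Opt1: worse on density (11.4 vs 3.5).
Opt2: worse on density (4.6 vs 3.5).
Opt3: worse on density (4.9 vs 3.5).
Opt4: worse on density (5.1 vs 3.5).
Opt5: worse on density (9.0 vs 3.5).
Opt6: worse on density (5.9 vs 3.5).
Opt7: worse on density (5.3 vs 3.5).
No option dominates Opt8.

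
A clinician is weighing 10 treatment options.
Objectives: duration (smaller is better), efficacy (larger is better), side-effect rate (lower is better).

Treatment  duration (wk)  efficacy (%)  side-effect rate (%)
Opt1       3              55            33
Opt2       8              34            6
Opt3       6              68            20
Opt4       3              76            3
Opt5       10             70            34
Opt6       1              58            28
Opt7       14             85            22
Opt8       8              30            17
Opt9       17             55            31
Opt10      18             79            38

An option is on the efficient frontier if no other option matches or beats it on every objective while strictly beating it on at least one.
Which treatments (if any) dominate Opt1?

Opt4, Opt6

Opt4: duration 3≤3, efficacy 76≥55, side-effect rate 3≤33 — dominates Opt1.
Opt6: duration 1≤3, efficacy 58≥55, side-effect rate 28≤33 — dominates Opt1.
Others (Opt2, Opt3, Opt5, Opt7, Opt8, Opt9, Opt10) are each worse than Opt1 on at least one objective.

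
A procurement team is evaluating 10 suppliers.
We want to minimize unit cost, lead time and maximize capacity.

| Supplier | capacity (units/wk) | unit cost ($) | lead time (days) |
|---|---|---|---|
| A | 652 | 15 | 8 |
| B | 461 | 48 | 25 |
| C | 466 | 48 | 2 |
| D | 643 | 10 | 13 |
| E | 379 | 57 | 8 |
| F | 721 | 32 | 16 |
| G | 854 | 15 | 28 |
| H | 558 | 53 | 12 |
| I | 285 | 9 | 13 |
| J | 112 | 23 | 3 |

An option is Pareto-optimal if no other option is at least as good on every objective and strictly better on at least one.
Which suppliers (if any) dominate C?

none

A: worse on lead time (8 vs 2).
B: worse on capacity (461 vs 466).
D: worse on lead time (13 vs 2).
E: worse on capacity (379 vs 466).
F: worse on lead time (16 vs 2).
G: worse on lead time (28 vs 2).
H: worse on unit cost (53 vs 48).
I: worse on capacity (285 vs 466).
J: worse on capacity (112 vs 466).
No option dominates C.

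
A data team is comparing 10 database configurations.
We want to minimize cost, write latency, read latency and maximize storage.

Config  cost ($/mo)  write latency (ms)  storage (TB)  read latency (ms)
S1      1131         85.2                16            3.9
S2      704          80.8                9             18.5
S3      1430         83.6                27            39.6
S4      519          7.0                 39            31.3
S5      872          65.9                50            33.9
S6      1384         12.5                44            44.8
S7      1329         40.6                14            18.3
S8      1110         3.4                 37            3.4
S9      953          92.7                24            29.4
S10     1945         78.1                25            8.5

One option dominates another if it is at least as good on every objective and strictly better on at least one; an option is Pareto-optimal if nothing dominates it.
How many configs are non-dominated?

S1: dominated by S8 (cost 1110≤1131, write latency 3.4≤85.2, storage 37≥16, read latency 3.4≤3.9).
S2: not dominated.
S3: dominated by S4 (cost 519≤1430, write latency 7.0≤83.6, storage 39≥27, read latency 31.3≤39.6).
S4: not dominated (best cost).
S5: not dominated (best storage).
S6: not dominated.
S7: dominated by S8 (cost 1110≤1329, write latency 3.4≤40.6, storage 37≥14, read latency 3.4≤18.3).
S8: not dominated (best write latency).
S9: not dominated.
S10: dominated by S8 (cost 1110≤1945, write latency 3.4≤78.1, storage 37≥25, read latency 3.4≤8.5).
Pareto-optimal: S2, S4, S5, S6, S8, S9 → 6.

6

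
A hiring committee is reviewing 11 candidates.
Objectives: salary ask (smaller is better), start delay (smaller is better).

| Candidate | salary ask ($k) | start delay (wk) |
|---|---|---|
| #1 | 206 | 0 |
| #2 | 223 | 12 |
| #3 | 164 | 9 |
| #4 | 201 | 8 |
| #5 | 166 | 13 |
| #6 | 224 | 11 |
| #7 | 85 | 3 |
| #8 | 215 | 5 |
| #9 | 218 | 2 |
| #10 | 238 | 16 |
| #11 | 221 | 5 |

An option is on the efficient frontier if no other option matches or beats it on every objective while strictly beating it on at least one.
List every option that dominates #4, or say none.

#7: salary ask 85≤201, start delay 3≤8 — dominates #4.
Others (#1, #2, #3, #5, #6, #8, #9, #10, #11) are each worse than #4 on at least one objective.

#7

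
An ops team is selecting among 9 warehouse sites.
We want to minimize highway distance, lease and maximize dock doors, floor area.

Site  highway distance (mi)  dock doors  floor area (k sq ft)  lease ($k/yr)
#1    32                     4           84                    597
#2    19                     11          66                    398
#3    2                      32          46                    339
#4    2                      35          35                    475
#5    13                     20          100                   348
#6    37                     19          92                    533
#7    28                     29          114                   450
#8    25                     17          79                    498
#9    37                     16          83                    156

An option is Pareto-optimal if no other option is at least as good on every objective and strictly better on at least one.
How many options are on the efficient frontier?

5

#1: dominated by #5 (highway distance 13≤32, dock doors 20≥4, floor area 100≥84, lease 348≤597).
#2: dominated by #5 (highway distance 13≤19, dock doors 20≥11, floor area 100≥66, lease 348≤398).
#3: not dominated.
#4: not dominated (best dock doors).
#5: not dominated.
#6: dominated by #5 (highway distance 13≤37, dock doors 20≥19, floor area 100≥92, lease 348≤533).
#7: not dominated (best floor area).
#8: dominated by #5 (highway distance 13≤25, dock doors 20≥17, floor area 100≥79, lease 348≤498).
#9: not dominated (best lease).
Pareto-optimal: #3, #4, #5, #7, #9 → 5.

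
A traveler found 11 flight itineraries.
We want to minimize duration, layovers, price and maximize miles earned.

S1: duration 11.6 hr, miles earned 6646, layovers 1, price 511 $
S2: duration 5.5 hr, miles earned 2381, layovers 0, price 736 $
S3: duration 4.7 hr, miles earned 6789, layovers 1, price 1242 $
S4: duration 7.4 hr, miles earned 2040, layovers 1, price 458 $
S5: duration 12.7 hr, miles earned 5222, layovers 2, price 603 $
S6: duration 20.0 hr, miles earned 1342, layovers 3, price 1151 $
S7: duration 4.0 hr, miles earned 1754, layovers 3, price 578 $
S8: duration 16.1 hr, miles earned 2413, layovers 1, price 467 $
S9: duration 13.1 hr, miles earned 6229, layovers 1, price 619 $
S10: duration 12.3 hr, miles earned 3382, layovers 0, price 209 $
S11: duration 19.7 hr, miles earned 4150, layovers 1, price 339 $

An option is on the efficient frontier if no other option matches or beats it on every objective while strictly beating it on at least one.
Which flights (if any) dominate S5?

S1: duration 11.6≤12.7, miles earned 6646≥5222, layovers 1≤2, price 511≤603 — dominates S5.
Others (S2, S3, S4, S6, S7, S8, S9, S10, S11) are each worse than S5 on at least one objective.

S1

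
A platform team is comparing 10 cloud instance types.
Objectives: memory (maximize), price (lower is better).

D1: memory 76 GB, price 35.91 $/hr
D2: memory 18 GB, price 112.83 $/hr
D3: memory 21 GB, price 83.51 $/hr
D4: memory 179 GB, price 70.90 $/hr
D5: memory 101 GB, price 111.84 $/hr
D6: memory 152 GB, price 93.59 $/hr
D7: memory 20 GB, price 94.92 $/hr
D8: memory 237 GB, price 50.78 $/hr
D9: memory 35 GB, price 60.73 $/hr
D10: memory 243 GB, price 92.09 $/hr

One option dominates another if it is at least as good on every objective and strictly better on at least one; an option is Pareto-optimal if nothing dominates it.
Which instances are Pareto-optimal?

D1: not dominated (best price).
D2: dominated by D1 (memory 76≥18, price 35.91≤112.83).
D3: dominated by D1 (memory 76≥21, price 35.91≤83.51).
D4: dominated by D8 (memory 237≥179, price 50.78≤70.90).
D5: dominated by D4 (memory 179≥101, price 70.90≤111.84).
D6: dominated by D4 (memory 179≥152, price 70.90≤93.59).
D7: dominated by D1 (memory 76≥20, price 35.91≤94.92).
D8: not dominated.
D9: dominated by D1 (memory 76≥35, price 35.91≤60.73).
D10: not dominated (best memory).

D1, D8, D10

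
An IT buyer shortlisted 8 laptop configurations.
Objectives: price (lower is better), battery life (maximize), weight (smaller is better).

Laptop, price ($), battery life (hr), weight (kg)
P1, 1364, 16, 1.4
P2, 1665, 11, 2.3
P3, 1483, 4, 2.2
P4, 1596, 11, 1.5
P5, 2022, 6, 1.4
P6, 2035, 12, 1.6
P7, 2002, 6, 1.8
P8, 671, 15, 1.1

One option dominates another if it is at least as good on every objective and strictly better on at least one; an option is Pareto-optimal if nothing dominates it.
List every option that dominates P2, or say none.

P1: price 1364≤1665, battery life 16≥11, weight 1.4≤2.3 — dominates P2.
P4: price 1596≤1665, battery life 11≥11, weight 1.5≤2.3 — dominates P2.
P8: price 671≤1665, battery life 15≥11, weight 1.1≤2.3 — dominates P2.
Others (P3, P5, P6, P7) are each worse than P2 on at least one objective.

P1, P4, P8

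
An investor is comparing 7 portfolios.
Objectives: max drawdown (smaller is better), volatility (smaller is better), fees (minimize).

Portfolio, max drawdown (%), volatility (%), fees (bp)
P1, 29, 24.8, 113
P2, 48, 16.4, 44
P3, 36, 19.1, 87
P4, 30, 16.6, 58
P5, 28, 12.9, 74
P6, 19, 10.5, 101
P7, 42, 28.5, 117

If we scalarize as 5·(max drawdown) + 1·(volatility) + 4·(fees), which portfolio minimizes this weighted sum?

P1: 5·29 + 1·24.8 + 4·113 = 621.8
P2: 5·48 + 1·16.4 + 4·44 = 432.4
P3: 5·36 + 1·19.1 + 4·87 = 547.1
P4: 5·30 + 1·16.6 + 4·58 = 398.6
P5: 5·28 + 1·12.9 + 4·74 = 448.9
P6: 5·19 + 1·10.5 + 4·101 = 509.5
P7: 5·42 + 1·28.5 + 4·117 = 706.5
Lowest: P4 at 398.6.

P4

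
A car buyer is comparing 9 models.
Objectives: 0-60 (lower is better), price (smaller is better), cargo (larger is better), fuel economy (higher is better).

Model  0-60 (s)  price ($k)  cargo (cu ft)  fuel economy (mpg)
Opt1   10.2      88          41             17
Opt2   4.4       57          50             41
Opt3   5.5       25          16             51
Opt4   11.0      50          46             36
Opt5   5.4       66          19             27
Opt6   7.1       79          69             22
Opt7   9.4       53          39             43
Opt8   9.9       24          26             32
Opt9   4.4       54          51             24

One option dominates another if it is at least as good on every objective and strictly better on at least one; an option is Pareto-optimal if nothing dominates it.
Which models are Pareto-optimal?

Opt2, Opt3, Opt4, Opt6, Opt7, Opt8, Opt9

Opt1: dominated by Opt2 (0-60 4.4≤10.2, price 57≤88, cargo 50≥41, fuel economy 41≥17).
Opt2: not dominated.
Opt3: not dominated (best fuel economy).
Opt4: not dominated.
Opt5: dominated by Opt2 (0-60 4.4≤5.4, price 57≤66, cargo 50≥19, fuel economy 41≥27).
Opt6: not dominated (best cargo).
Opt7: not dominated.
Opt8: not dominated (best price).
Opt9: not dominated.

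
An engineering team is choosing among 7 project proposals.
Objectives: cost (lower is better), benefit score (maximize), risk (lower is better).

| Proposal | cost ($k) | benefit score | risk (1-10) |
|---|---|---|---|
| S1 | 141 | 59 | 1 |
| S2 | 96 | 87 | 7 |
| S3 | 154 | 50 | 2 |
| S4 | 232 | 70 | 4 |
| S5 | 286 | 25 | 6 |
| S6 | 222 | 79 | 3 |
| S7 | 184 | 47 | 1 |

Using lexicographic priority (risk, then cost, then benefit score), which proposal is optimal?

First minimize risk: best is 1, kept {S1, S7}.
Then minimize cost: best is 141, kept {S1}.

S1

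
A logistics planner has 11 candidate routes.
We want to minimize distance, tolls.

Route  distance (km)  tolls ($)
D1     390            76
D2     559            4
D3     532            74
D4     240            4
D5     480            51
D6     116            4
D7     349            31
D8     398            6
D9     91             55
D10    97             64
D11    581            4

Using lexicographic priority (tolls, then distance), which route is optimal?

D6

First minimize tolls: best is 4, kept {D2, D4, D6, D11}.
Then minimize distance: best is 116, kept {D6}.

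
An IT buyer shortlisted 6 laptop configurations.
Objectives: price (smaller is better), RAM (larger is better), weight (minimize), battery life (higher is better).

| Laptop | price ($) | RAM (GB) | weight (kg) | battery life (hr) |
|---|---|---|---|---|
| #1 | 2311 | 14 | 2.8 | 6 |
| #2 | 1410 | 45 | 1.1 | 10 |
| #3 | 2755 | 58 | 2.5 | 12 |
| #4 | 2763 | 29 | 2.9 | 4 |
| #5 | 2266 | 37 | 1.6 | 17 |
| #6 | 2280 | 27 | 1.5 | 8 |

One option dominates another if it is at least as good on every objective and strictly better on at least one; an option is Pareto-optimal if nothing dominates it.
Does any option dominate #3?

No

#1: worse on RAM (14 vs 58).
#2: worse on RAM (45 vs 58).
#4: worse on price (2763 vs 2755).
#5: worse on RAM (37 vs 58).
#6: worse on RAM (27 vs 58).
No option is at least as good as #3 on every objective and strictly better on one.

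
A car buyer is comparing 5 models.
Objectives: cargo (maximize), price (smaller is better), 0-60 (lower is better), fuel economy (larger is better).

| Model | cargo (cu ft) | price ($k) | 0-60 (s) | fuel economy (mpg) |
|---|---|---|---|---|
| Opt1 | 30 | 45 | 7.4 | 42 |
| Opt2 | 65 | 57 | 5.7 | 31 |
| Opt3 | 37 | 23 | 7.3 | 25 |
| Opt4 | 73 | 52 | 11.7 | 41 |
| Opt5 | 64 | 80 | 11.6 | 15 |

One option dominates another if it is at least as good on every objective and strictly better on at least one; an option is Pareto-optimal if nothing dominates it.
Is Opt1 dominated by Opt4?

No

Opt4 vs Opt1: Opt4 is worse on price (52 vs 45), so it does not dominate Opt1.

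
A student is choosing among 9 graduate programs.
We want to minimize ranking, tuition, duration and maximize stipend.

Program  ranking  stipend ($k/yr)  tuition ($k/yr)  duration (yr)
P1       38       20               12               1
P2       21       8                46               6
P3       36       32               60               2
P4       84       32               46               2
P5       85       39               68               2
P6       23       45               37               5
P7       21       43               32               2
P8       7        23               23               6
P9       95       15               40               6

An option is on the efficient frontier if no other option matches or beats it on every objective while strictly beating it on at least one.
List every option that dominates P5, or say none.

P7

P7: ranking 21≤85, stipend 43≥39, tuition 32≤68, duration 2≤2 — dominates P5.
Others (P1, P2, P3, P4, P6, P8, P9) are each worse than P5 on at least one objective.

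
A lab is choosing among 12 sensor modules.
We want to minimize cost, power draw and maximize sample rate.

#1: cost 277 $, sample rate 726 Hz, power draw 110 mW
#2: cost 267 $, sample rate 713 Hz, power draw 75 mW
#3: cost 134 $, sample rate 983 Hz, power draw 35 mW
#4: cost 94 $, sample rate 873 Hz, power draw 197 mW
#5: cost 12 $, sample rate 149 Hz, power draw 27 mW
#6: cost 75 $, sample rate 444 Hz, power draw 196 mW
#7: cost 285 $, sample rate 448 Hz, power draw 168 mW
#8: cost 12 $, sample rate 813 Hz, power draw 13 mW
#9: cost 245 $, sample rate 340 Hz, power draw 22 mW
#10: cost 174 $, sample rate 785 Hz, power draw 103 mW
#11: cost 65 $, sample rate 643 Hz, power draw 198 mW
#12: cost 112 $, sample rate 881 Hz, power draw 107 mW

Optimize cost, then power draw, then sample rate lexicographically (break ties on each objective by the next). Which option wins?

First minimize cost: best is 12, kept {#5, #8}.
Then minimize power draw: best is 13, kept {#8}.

#8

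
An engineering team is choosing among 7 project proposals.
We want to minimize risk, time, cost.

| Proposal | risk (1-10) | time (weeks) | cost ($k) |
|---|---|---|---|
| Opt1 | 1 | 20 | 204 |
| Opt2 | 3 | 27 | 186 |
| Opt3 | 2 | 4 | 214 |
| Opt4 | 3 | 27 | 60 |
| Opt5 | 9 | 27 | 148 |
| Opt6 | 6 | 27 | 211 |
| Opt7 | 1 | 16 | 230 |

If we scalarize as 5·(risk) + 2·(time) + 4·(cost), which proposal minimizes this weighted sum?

Opt4

Opt1: 5·1 + 2·20 + 4·204 = 861
Opt2: 5·3 + 2·27 + 4·186 = 813
Opt3: 5·2 + 2·4 + 4·214 = 874
Opt4: 5·3 + 2·27 + 4·60 = 309
Opt5: 5·9 + 2·27 + 4·148 = 691
Opt6: 5·6 + 2·27 + 4·211 = 928
Opt7: 5·1 + 2·16 + 4·230 = 957
Lowest: Opt4 at 309.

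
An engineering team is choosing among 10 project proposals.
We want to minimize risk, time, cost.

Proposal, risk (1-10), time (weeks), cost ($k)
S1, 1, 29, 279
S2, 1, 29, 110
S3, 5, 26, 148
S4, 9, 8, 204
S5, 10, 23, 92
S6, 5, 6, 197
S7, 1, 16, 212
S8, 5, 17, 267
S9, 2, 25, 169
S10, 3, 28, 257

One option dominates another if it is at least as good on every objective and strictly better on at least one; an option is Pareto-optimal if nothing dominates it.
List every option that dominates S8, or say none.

S6, S7

S6: risk 5≤5, time 6≤17, cost 197≤267 — dominates S8.
S7: risk 1≤5, time 16≤17, cost 212≤267 — dominates S8.
Others (S1, S2, S3, S4, S5, S9, S10) are each worse than S8 on at least one objective.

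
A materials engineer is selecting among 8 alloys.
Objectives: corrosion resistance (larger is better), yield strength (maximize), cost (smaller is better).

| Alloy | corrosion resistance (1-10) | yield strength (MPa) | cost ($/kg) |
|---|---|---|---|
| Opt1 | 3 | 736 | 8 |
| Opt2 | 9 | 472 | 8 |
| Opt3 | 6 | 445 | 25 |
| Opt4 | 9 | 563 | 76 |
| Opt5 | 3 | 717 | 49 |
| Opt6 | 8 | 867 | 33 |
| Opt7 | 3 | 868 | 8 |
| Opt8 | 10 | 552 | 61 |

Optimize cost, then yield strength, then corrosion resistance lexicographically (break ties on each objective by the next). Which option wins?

First minimize cost: best is 8, kept {Opt1, Opt2, Opt7}.
Then maximize yield strength: best is 868, kept {Opt7}.

Opt7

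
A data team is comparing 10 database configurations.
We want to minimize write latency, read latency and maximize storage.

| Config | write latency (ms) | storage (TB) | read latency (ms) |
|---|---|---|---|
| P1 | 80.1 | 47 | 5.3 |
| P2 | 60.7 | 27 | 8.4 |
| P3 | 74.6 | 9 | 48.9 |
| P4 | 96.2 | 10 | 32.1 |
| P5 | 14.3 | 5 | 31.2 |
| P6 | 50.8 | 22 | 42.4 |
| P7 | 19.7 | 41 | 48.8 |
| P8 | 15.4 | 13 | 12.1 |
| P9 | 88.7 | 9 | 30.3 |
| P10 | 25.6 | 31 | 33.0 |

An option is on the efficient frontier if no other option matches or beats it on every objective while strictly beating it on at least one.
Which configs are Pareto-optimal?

P1, P2, P5, P7, P8, P10

P1: not dominated (best storage).
P2: not dominated.
P3: dominated by P2 (write latency 60.7≤74.6, storage 27≥9, read latency 8.4≤48.9).
P4: dominated by P1 (write latency 80.1≤96.2, storage 47≥10, read latency 5.3≤32.1).
P5: not dominated (best write latency).
P6: dominated by P10 (write latency 25.6≤50.8, storage 31≥22, read latency 33.0≤42.4).
P7: not dominated.
P8: not dominated.
P9: dominated by P1 (write latency 80.1≤88.7, storage 47≥9, read latency 5.3≤30.3).
P10: not dominated.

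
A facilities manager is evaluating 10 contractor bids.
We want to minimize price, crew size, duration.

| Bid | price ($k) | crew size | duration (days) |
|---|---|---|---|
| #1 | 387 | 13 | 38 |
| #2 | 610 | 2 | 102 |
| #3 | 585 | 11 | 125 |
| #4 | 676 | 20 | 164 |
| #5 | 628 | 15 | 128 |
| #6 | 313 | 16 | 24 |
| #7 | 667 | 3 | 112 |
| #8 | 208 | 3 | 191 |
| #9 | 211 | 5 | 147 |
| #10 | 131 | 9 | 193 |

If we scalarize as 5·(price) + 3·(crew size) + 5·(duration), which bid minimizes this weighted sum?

#10

#1: 5·387 + 3·13 + 5·38 = 2164
#2: 5·610 + 3·2 + 5·102 = 3566
#3: 5·585 + 3·11 + 5·125 = 3583
#4: 5·676 + 3·20 + 5·164 = 4260
#5: 5·628 + 3·15 + 5·128 = 3825
#6: 5·313 + 3·16 + 5·24 = 1733
#7: 5·667 + 3·3 + 5·112 = 3904
#8: 5·208 + 3·3 + 5·191 = 2004
#9: 5·211 + 3·5 + 5·147 = 1805
#10: 5·131 + 3·9 + 5·193 = 1647
Lowest: #10 at 1647.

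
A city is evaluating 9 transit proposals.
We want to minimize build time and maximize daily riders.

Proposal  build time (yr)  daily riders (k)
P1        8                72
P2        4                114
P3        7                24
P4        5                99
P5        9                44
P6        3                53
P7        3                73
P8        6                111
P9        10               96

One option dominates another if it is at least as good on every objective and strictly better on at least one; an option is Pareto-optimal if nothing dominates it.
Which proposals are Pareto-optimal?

P1: dominated by P2 (build time 4≤8, daily riders 114≥72).
P2: not dominated (best daily riders).
P3: dominated by P2 (build time 4≤7, daily riders 114≥24).
P4: dominated by P2 (build time 4≤5, daily riders 114≥99).
P5: dominated by P1 (build time 8≤9, daily riders 72≥44).
P6: dominated by P7 (build time 3≤3, daily riders 73≥53).
P7: not dominated.
P8: dominated by P2 (build time 4≤6, daily riders 114≥111).
P9: dominated by P2 (build time 4≤10, daily riders 114≥96).

P2, P7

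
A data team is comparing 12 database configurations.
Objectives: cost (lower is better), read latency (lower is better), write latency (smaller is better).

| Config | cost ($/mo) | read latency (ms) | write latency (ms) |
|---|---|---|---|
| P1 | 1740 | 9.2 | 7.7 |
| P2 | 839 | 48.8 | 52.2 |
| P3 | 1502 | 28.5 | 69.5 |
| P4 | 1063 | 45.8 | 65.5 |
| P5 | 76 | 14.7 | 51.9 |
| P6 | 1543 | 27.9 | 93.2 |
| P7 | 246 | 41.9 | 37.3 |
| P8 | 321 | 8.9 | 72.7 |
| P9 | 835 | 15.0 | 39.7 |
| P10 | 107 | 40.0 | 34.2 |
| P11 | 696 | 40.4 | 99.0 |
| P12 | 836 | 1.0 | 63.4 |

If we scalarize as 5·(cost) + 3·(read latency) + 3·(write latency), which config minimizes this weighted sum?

P5

P1: 5·1740 + 3·9.2 + 3·7.7 = 8750.7
P2: 5·839 + 3·48.8 + 3·52.2 = 4498.0
P3: 5·1502 + 3·28.5 + 3·69.5 = 7804.0
P4: 5·1063 + 3·45.8 + 3·65.5 = 5648.9
P5: 5·76 + 3·14.7 + 3·51.9 = 579.8
P6: 5·1543 + 3·27.9 + 3·93.2 = 8078.3
P7: 5·246 + 3·41.9 + 3·37.3 = 1467.6
P8: 5·321 + 3·8.9 + 3·72.7 = 1849.8
P9: 5·835 + 3·15.0 + 3·39.7 = 4339.1
P10: 5·107 + 3·40.0 + 3·34.2 = 757.6
P11: 5·696 + 3·40.4 + 3·99.0 = 3898.2
P12: 5·836 + 3·1.0 + 3·63.4 = 4373.2
Lowest: P5 at 579.8.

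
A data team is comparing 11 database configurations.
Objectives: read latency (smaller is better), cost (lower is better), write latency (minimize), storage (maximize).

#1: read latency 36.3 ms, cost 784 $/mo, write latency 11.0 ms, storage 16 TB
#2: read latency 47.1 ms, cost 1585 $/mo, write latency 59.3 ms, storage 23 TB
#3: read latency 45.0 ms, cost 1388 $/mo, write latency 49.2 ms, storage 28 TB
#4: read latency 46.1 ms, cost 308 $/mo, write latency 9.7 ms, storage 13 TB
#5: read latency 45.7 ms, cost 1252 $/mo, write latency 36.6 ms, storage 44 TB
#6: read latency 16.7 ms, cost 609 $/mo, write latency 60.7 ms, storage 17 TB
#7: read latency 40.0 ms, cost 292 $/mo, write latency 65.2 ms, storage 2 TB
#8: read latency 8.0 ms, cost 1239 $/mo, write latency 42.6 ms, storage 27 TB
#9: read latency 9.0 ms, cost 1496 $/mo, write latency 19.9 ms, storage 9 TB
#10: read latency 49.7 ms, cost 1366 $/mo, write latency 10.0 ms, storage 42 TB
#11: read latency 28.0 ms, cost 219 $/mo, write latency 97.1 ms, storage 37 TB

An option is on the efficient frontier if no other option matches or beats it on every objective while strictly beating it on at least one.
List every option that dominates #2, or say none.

#3: read latency 45.0≤47.1, cost 1388≤1585, write latency 49.2≤59.3, storage 28≥23 — dominates #2.
#5: read latency 45.7≤47.1, cost 1252≤1585, write latency 36.6≤59.3, storage 44≥23 — dominates #2.
#8: read latency 8.0≤47.1, cost 1239≤1585, write latency 42.6≤59.3, storage 27≥23 — dominates #2.
Others (#1, #4, #6, #7, #9, #10, #11) are each worse than #2 on at least one objective.

#3, #5, #8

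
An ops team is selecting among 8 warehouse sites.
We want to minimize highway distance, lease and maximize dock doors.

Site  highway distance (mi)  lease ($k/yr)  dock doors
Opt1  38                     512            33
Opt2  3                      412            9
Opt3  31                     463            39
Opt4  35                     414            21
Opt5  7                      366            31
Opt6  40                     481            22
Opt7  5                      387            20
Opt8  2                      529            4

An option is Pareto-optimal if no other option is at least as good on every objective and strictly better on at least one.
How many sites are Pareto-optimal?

Opt1: dominated by Opt3 (highway distance 31≤38, lease 463≤512, dock doors 39≥33).
Opt2: not dominated.
Opt3: not dominated (best dock doors).
Opt4: dominated by Opt5 (highway distance 7≤35, lease 366≤414, dock doors 31≥21).
Opt5: not dominated (best lease).
Opt6: dominated by Opt3 (highway distance 31≤40, lease 463≤481, dock doors 39≥22).
Opt7: not dominated.
Opt8: not dominated (best highway distance).
Pareto-optimal: Opt2, Opt3, Opt5, Opt7, Opt8 → 5.

5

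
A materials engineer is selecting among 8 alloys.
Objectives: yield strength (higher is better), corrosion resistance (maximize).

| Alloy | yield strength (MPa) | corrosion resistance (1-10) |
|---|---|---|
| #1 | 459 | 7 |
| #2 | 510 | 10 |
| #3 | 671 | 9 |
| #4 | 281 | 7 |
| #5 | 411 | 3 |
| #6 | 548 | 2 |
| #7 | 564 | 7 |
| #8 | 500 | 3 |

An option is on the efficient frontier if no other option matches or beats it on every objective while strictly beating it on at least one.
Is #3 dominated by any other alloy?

No

#1: worse on yield strength (459 vs 671).
#2: worse on yield strength (510 vs 671).
#4: worse on yield strength (281 vs 671).
#5: worse on yield strength (411 vs 671).
#6: worse on yield strength (548 vs 671).
#7: worse on yield strength (564 vs 671).
#8: worse on yield strength (500 vs 671).
No option is at least as good as #3 on every objective and strictly better on one.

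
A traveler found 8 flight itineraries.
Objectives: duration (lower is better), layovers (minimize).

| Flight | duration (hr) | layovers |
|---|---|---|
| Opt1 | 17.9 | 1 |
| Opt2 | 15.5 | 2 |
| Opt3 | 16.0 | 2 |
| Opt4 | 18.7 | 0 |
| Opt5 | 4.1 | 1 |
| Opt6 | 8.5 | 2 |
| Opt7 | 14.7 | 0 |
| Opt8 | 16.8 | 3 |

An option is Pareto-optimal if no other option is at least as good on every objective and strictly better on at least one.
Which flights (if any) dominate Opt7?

none

Opt1: worse on duration (17.9 vs 14.7).
Opt2: worse on duration (15.5 vs 14.7).
Opt3: worse on duration (16.0 vs 14.7).
Opt4: worse on duration (18.7 vs 14.7).
Opt5: worse on layovers (1 vs 0).
Opt6: worse on layovers (2 vs 0).
Opt8: worse on duration (16.8 vs 14.7).
No option dominates Opt7.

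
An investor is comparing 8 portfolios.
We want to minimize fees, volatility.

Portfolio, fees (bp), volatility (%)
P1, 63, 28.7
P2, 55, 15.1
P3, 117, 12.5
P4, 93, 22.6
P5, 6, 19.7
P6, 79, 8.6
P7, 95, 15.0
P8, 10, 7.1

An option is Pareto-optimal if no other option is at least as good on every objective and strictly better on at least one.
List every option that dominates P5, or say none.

none

P1: worse on fees (63 vs 6).
P2: worse on fees (55 vs 6).
P3: worse on fees (117 vs 6).
P4: worse on fees (93 vs 6).
P6: worse on fees (79 vs 6).
P7: worse on fees (95 vs 6).
P8: worse on fees (10 vs 6).
No option dominates P5.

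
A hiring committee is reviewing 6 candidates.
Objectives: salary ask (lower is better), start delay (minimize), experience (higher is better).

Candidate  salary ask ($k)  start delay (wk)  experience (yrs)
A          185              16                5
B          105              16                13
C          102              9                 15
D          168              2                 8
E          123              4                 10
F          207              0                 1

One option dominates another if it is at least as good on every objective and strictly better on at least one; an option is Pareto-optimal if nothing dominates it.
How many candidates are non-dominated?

4

A: dominated by B (salary ask 105≤185, start delay 16≤16, experience 13≥5).
B: dominated by C (salary ask 102≤105, start delay 9≤16, experience 15≥13).
C: not dominated (best salary ask).
D: not dominated.
E: not dominated.
F: not dominated (best start delay).
Pareto-optimal: C, D, E, F → 4.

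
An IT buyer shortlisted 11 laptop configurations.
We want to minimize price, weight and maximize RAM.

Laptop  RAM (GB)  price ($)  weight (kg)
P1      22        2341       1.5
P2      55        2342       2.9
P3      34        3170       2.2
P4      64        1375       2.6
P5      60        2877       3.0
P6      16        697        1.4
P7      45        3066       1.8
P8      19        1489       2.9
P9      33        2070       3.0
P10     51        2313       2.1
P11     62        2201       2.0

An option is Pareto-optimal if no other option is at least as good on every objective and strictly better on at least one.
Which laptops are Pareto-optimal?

P1: not dominated.
P2: dominated by P4 (RAM 64≥55, price 1375≤2342, weight 2.6≤2.9).
P3: dominated by P7 (RAM 45≥34, price 3066≤3170, weight 1.8≤2.2).
P4: not dominated (best RAM).
P5: dominated by P4 (RAM 64≥60, price 1375≤2877, weight 2.6≤3.0).
P6: not dominated (best price).
P7: not dominated.
P8: dominated by P4 (RAM 64≥19, price 1375≤1489, weight 2.6≤2.9).
P9: dominated by P4 (RAM 64≥33, price 1375≤2070, weight 2.6≤3.0).
P10: dominated by P11 (RAM 62≥51, price 2201≤2313, weight 2.0≤2.1).
P11: not dominated.

P1, P4, P6, P7, P11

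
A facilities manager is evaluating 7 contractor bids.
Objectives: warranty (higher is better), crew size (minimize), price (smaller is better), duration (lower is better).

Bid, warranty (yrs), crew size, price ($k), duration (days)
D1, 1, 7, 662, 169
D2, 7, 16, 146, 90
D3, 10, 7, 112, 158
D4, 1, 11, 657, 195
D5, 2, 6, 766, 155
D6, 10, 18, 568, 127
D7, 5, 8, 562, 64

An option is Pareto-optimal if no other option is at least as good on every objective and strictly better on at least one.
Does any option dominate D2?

D1: worse on warranty (1 vs 7).
D3: worse on duration (158 vs 90).
D4: worse on warranty (1 vs 7).
D5: worse on warranty (2 vs 7).
D6: worse on crew size (18 vs 16).
D7: worse on warranty (5 vs 7).
No option is at least as good as D2 on every objective and strictly better on one.

No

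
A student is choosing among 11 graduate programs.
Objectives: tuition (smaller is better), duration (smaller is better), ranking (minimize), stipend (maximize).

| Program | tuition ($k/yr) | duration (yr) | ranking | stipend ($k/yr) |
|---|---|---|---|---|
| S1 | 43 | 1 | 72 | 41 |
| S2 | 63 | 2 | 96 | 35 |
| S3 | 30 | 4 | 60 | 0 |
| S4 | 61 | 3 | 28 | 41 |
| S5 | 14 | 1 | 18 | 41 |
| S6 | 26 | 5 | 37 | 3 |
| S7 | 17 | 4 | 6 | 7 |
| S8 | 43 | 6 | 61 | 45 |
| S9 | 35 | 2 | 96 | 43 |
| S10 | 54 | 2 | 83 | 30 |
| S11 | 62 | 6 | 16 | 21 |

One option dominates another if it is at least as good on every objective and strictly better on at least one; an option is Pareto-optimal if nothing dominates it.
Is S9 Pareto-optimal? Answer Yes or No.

S1: worse on tuition (43 vs 35).
S2: worse on tuition (63 vs 35).
S3: worse on duration (4 vs 2).
S4: worse on tuition (61 vs 35).
S5: worse on stipend (41 vs 43).
S6: worse on duration (5 vs 2).
S7: worse on duration (4 vs 2).
S8: worse on tuition (43 vs 35).
S10: worse on tuition (54 vs 35).
S11: worse on tuition (62 vs 35).
No option is at least as good as S9 on every objective and strictly better on one.

Yes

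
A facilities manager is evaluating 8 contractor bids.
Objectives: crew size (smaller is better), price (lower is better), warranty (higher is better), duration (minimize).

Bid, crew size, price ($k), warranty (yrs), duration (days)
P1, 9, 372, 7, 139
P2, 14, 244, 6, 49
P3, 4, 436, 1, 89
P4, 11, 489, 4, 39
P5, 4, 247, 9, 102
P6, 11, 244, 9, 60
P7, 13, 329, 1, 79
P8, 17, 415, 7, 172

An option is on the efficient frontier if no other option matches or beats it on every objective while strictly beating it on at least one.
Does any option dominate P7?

Yes

P6 vs P7: crew size 11≤13, price 244≤329, warranty 9≥1, duration 60≤79 — P6 is at least as good on every objective and strictly better on at least one, so P6 dominates P7.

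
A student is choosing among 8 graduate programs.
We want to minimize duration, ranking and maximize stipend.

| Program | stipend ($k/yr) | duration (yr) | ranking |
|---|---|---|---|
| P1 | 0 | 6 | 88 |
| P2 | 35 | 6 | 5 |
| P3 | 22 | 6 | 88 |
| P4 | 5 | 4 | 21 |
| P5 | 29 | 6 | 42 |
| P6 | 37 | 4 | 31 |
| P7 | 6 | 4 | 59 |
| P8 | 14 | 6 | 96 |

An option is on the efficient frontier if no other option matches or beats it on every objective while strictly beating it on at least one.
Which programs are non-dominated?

P2, P4, P6

P1: dominated by P2 (stipend 35≥0, duration 6≤6, ranking 5≤88).
P2: not dominated (best ranking).
P3: dominated by P2 (stipend 35≥22, duration 6≤6, ranking 5≤88).
P4: not dominated.
P5: dominated by P2 (stipend 35≥29, duration 6≤6, ranking 5≤42).
P6: not dominated (best stipend).
P7: dominated by P6 (stipend 37≥6, duration 4≤4, ranking 31≤59).
P8: dominated by P2 (stipend 35≥14, duration 6≤6, ranking 5≤96).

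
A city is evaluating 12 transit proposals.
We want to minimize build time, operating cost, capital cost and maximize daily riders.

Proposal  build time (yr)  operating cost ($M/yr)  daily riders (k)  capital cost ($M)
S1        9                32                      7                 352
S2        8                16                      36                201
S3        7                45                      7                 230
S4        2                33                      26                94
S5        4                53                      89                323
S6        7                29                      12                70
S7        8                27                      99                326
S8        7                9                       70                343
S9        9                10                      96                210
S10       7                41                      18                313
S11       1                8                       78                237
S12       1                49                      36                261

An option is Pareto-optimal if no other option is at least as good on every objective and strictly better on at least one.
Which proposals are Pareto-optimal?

S1: dominated by S2 (build time 8≤9, operating cost 16≤32, daily riders 36≥7, capital cost 201≤352).
S2: not dominated.
S3: dominated by S4 (build time 2≤7, operating cost 33≤45, daily riders 26≥7, capital cost 94≤230).
S4: not dominated.
S5: not dominated.
S6: not dominated (best capital cost).
S7: not dominated (best daily riders).
S8: dominated by S11 (build time 1≤7, operating cost 8≤9, daily riders 78≥70, capital cost 237≤343).
S9: not dominated.
S10: dominated by S4 (build time 2≤7, operating cost 33≤41, daily riders 26≥18, capital cost 94≤313).
S11: not dominated (best operating cost).
S12: dominated by S11 (build time 1≤1, operating cost 8≤49, daily riders 78≥36, capital cost 237≤261).

S2, S4, S5, S6, S7, S9, S11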